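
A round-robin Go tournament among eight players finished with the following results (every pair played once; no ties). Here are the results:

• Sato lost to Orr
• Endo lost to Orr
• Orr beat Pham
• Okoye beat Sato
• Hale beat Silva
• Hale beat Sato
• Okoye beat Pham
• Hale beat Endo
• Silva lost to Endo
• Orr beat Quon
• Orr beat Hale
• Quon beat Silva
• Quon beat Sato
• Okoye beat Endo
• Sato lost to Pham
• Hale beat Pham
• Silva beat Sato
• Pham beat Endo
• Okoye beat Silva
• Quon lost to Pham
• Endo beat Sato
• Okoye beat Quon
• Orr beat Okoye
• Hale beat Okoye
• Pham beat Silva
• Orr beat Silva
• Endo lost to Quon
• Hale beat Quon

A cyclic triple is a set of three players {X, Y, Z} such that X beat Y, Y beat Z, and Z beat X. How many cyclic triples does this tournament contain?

0

Win totals: Endo 2, Pham 4, Silva 1, Okoye 5, Orr 7, Sato 0, Quon 3, Hale 6.
A player with w wins dominates both others in C(w,2) triples; summing gives 1 + 6 + 0 + 10 + 21 + 0 + 3 + 15 = 56 transitive triples.
Total triples C(8,3) = 56, so cyclic triples = 56 − 56 = 0.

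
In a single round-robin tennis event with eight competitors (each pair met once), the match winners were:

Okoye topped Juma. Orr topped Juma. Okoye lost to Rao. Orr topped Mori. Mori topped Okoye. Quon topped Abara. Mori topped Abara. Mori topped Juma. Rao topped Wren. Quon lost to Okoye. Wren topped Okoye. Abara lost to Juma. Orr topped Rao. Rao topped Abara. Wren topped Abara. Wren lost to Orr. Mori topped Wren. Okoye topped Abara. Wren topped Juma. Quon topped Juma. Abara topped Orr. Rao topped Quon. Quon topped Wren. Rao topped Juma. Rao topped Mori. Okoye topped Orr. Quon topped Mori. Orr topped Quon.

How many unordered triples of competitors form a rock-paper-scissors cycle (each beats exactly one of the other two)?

10

Win totals: Quon 4, Rao 6, Orr 5, Okoye 4, Abara 1, Mori 4, Wren 3, Juma 1.
A competitor with w wins dominates both others in C(w,2) triples; summing gives 6 + 15 + 10 + 6 + 0 + 6 + 3 + 0 = 46 transitive triples.
Total triples C(8,3) = 56, so cyclic triples = 56 − 46 = 10.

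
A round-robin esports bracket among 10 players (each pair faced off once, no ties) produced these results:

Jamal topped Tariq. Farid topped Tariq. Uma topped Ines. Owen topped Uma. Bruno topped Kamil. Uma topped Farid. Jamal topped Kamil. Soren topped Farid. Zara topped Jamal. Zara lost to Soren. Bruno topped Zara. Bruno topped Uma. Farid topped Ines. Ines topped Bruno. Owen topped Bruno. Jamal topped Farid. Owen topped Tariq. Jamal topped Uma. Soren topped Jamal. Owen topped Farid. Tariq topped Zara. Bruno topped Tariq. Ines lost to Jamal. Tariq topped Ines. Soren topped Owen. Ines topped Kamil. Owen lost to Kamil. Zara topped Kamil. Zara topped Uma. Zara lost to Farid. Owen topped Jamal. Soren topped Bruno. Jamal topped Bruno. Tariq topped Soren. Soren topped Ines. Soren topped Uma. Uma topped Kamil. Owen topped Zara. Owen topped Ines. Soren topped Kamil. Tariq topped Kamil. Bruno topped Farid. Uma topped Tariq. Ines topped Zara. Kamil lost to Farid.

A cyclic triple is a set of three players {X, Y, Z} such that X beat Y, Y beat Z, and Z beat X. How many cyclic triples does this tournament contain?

Win totals: Owen 7, Soren 8, Ines 3, Tariq 4, Kamil 1, Farid 4, Uma 4, Bruno 5, Zara 3, Jamal 6.
A player with w wins dominates both others in C(w,2) triples; summing gives 21 + 28 + 3 + 6 + 0 + 6 + 6 + 10 + 3 + 15 = 98 transitive triples.
Total triples C(10,3) = 120, so cyclic triples = 120 − 98 = 22.

22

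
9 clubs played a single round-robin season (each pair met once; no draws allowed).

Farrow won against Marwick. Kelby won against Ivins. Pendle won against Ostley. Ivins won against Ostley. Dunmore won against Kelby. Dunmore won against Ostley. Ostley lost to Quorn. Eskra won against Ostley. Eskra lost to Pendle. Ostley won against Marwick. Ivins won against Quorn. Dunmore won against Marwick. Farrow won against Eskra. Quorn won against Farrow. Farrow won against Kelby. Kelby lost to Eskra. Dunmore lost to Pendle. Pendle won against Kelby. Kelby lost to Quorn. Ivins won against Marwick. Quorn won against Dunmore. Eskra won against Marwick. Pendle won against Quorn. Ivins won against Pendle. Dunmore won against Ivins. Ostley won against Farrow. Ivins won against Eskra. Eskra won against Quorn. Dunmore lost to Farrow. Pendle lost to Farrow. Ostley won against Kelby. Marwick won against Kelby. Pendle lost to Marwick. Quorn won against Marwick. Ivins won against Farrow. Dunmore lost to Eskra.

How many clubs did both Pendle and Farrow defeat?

3

Pendle beat: Kelby, Eskra, Quorn, Dunmore, Ostley.
Farrow beat: Kelby, Marwick, Eskra, Dunmore, Pendle.
Both beat: Kelby, Eskra, Dunmore — 3.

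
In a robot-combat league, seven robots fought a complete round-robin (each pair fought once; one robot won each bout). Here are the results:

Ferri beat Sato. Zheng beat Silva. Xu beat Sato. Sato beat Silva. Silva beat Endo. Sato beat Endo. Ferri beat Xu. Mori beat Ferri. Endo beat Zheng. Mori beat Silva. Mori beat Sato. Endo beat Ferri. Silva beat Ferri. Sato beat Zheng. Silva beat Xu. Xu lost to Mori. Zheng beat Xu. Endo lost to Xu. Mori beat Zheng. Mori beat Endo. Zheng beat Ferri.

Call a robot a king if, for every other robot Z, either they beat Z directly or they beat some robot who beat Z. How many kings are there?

1

Mori reaches everyone (king).
Silva cannot reach Mori in two steps.
Endo cannot reach Mori in two steps.
Sato cannot reach Mori in two steps.
Zheng cannot reach Mori in two steps.
Xu cannot reach Mori in two steps.
Ferri cannot reach Mori in two steps.
Kings: Mori — 1.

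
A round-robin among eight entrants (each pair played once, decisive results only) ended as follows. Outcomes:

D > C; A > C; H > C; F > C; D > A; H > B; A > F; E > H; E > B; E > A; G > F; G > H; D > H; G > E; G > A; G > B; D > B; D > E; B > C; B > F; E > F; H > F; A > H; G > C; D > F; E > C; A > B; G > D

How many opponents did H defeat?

H's results: beat B, C, F; lost to A, D, E, G.
That is 3 wins.

3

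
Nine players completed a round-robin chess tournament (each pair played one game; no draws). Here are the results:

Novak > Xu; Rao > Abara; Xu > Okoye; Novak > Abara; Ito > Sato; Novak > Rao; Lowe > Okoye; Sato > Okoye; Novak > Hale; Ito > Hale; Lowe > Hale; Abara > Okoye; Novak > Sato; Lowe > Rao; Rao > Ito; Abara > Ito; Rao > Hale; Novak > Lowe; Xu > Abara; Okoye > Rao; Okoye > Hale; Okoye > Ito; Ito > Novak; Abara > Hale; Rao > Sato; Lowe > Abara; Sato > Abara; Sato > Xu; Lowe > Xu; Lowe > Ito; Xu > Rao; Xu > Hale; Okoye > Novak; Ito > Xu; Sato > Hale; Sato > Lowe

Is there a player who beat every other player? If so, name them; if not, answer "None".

Highest win total is Novak with 6 (out of 8 possible).
Novak lost to Ito, Okoye, so no player went undefeated.

None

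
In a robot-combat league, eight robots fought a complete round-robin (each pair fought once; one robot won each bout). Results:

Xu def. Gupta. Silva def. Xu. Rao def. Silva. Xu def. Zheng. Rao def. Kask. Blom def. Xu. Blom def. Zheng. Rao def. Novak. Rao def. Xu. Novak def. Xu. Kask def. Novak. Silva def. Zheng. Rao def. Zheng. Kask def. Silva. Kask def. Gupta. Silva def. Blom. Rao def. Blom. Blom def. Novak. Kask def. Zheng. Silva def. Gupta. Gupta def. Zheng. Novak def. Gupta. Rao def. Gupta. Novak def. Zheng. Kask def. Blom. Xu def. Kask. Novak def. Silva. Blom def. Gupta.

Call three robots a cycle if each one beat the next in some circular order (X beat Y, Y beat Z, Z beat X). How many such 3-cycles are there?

Win totals: Blom 4, Gupta 1, Zheng 0, Novak 4, Silva 4, Xu 3, Kask 5, Rao 7.
A robot with w wins dominates both others in C(w,2) triples; summing gives 6 + 0 + 0 + 6 + 6 + 3 + 10 + 21 = 52 transitive triples.
Total triples C(8,3) = 56, so cyclic triples = 56 − 52 = 4.

4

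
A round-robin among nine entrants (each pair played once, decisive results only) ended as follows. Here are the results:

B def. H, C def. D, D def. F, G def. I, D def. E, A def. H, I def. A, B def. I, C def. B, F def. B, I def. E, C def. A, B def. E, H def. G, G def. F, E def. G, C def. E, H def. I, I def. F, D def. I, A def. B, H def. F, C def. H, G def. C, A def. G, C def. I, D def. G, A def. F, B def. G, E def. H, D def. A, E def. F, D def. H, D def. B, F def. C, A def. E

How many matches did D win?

7

D's results: beat A, B, E, F, G, H, I; lost to C.
That is 7 wins.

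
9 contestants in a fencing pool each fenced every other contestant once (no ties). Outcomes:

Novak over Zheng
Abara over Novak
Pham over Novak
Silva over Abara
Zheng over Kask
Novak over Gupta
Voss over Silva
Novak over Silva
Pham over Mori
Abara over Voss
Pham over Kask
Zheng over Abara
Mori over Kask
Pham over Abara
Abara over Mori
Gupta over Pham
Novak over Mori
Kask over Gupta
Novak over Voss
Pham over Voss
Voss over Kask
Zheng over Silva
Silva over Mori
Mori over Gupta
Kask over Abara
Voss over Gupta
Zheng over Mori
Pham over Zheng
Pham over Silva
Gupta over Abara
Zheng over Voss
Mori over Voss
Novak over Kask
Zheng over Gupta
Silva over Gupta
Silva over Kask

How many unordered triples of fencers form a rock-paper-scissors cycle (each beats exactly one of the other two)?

Win totals: Abara 3, Silva 4, Zheng 6, Novak 6, Pham 7, Kask 2, Mori 3, Voss 3, Gupta 2.
A fencer with w wins dominates both others in C(w,2) triples; summing gives 3 + 6 + 15 + 15 + 21 + 1 + 3 + 3 + 1 = 68 transitive triples.
Total triples C(9,3) = 84, so cyclic triples = 84 − 68 = 16.

16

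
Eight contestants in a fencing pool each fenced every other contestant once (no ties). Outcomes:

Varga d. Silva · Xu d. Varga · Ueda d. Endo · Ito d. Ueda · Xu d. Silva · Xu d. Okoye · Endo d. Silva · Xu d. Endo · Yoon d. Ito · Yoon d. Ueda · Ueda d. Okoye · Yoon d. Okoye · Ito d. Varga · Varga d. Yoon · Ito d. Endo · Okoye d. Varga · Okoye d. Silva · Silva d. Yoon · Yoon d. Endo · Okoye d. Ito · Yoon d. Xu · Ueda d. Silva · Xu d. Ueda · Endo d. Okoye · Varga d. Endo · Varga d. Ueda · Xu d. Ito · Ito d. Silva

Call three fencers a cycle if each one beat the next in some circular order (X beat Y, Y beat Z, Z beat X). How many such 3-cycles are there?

12

Win totals: Silva 1, Yoon 5, Ito 4, Endo 2, Varga 4, Xu 6, Ueda 3, Okoye 3.
A fencer with w wins dominates both others in C(w,2) triples; summing gives 0 + 10 + 6 + 1 + 6 + 15 + 3 + 3 = 44 transitive triples.
Total triples C(8,3) = 56, so cyclic triples = 56 − 44 = 12.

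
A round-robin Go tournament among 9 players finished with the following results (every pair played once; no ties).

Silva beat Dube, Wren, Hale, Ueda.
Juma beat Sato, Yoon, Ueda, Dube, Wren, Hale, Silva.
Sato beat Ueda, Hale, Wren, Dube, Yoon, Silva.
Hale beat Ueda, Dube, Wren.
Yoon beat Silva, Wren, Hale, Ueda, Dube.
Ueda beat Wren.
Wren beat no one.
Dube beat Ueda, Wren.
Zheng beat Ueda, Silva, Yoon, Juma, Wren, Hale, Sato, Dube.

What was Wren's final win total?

Wren's results: beat no one; lost to Sato, Hale, Dube, Zheng, Silva, Juma, Ueda, Yoon.
That is 0 wins.

0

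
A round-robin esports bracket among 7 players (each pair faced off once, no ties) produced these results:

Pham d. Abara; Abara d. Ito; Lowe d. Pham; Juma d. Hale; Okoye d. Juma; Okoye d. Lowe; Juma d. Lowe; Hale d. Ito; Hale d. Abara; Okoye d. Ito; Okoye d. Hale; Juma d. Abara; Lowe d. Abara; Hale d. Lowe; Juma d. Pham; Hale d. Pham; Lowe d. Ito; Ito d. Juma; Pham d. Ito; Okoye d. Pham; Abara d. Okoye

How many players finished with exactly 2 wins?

Win totals: Abara 2, Okoye 5, Hale 4, Juma 4, Lowe 3, Ito 1, Pham 2.
Exactly 2: Abara, Pham — 2 players.

2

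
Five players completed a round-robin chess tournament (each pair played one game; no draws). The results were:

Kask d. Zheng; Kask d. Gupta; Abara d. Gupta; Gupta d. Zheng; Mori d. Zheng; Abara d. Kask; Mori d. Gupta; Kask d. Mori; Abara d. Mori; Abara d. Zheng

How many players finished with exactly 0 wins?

1

Win totals: Abara 4, Gupta 1, Zheng 0, Mori 2, Kask 3.
Exactly 0: Zheng — 1 player.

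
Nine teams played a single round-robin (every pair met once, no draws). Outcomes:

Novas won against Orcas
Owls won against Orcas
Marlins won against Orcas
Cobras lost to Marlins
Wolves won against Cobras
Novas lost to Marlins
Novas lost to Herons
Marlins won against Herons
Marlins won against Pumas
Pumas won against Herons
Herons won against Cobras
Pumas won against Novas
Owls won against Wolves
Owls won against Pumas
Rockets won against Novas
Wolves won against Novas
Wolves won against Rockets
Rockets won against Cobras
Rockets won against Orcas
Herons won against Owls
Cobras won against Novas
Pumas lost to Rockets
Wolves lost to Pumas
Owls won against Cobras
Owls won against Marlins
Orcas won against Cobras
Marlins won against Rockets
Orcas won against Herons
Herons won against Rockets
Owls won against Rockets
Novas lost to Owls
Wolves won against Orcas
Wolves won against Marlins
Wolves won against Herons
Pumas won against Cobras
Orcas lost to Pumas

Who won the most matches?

Win totals: Orcas 2, Rockets 4, Herons 4, Novas 1, Pumas 5, Owls 7, Marlins 6, Wolves 6, Cobras 1.
Owls leads with 7 wins (next highest: 6).

Owls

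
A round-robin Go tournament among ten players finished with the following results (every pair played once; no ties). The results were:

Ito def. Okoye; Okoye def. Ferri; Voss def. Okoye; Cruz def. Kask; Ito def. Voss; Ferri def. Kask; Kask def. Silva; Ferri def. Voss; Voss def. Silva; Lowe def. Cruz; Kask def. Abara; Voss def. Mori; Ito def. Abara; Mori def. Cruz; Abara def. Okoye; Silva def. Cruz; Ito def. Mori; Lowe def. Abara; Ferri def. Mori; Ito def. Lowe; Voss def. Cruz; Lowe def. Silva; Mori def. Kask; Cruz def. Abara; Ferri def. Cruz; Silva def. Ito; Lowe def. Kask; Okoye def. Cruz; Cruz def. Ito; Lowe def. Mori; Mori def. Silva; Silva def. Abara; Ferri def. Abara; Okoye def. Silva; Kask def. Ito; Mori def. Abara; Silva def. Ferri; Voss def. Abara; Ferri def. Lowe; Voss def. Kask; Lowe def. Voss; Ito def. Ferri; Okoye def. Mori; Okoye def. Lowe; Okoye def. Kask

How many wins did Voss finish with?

Voss' results: beat Abara, Mori, Kask, Okoye, Cruz, Silva; lost to Ito, Lowe, Ferri.
That is 6 wins.

6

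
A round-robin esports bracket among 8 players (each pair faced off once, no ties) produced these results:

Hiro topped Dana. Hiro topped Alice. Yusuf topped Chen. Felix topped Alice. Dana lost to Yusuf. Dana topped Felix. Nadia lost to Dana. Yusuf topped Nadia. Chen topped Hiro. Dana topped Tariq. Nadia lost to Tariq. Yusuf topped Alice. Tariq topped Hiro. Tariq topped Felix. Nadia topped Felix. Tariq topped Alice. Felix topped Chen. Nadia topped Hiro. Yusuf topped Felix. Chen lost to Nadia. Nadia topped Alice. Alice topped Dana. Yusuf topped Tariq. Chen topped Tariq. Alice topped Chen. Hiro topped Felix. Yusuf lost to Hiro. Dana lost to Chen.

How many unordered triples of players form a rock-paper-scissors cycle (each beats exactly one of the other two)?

Win totals: Hiro 4, Felix 2, Tariq 4, Chen 3, Alice 2, Nadia 4, Dana 3, Yusuf 6.
A player with w wins dominates both others in C(w,2) triples; summing gives 6 + 1 + 6 + 3 + 1 + 6 + 3 + 15 = 41 transitive triples.
Total triples C(8,3) = 56, so cyclic triples = 56 − 41 = 15.

15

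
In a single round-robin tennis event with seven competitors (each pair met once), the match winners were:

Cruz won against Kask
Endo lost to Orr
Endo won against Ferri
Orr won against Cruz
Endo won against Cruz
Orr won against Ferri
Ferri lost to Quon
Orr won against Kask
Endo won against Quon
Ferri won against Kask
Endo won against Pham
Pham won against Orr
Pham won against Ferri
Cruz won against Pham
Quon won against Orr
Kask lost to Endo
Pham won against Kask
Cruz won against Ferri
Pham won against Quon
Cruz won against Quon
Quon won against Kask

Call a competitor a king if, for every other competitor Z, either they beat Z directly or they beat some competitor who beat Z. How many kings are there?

3

Ferri cannot reach Pham, Endo, Orr, Quon, Cruz in two steps.
Kask cannot reach Ferri, Pham, Endo, Orr, Quon, Cruz in two steps.
Pham reaches everyone (king).
Endo reaches everyone (king).
Orr reaches everyone (king).
Quon cannot reach Pham in two steps.
Cruz cannot reach Endo in two steps.
Kings: Pham, Endo, Orr — 3.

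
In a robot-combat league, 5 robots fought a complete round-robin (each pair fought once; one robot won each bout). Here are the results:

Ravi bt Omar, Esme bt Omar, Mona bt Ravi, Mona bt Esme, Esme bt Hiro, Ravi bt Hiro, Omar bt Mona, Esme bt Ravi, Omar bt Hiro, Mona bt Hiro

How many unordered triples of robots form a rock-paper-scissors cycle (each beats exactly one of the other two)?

Of the C(5,3) = 10 triples, the cyclic ones are: {Omar, Esme, Mona}; {Omar, Ravi, Mona}.
That is 2.

2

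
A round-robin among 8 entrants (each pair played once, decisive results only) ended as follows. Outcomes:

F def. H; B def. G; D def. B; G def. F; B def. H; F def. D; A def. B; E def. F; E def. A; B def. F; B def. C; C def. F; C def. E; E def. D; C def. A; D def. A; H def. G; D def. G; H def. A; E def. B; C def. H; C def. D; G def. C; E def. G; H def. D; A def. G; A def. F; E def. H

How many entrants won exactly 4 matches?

Win totals: A 3, B 4, C 5, D 3, E 6, F 2, G 2, H 3.
Exactly 4: B — 1 entrant.

1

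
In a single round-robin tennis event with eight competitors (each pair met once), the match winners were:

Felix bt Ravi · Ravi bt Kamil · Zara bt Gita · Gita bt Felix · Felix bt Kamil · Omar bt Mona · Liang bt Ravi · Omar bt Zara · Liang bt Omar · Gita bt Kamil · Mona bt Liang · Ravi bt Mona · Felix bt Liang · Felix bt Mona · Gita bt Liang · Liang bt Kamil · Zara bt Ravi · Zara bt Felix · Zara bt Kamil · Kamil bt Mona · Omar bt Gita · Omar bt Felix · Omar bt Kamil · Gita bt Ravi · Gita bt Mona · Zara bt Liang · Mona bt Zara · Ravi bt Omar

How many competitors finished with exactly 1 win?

1

Win totals: Omar 5, Zara 5, Mona 2, Gita 5, Liang 3, Kamil 1, Ravi 3, Felix 4.
Exactly 1: Kamil — 1 competitor.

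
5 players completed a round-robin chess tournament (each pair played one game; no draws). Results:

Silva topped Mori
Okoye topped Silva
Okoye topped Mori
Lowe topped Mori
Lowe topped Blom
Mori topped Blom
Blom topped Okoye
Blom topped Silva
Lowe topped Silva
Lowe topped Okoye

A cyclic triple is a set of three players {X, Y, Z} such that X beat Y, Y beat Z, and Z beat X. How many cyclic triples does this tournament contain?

Win totals: Lowe 4, Okoye 2, Mori 1, Blom 2, Silva 1.
A player with w wins dominates both others in C(w,2) triples; summing gives 6 + 1 + 0 + 1 + 0 = 8 transitive triples.
Total triples C(5,3) = 10, so cyclic triples = 10 − 8 = 2.

2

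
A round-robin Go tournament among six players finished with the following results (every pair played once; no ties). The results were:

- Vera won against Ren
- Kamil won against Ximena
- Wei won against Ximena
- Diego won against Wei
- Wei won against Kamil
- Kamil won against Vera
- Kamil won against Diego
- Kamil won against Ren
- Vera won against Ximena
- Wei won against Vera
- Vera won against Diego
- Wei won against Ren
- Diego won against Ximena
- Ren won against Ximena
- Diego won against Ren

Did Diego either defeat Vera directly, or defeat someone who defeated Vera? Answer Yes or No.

Yes

Diego did not beat Vera directly.
Diego beat Wei, Ximena, Ren. Of those, Wei beat Vera.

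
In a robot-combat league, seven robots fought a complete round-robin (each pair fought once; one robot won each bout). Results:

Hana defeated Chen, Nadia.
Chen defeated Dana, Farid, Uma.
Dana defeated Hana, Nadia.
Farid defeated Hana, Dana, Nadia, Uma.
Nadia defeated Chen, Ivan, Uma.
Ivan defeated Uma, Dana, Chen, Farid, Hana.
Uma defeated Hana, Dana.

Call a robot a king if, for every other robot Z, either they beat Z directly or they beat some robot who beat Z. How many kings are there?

4

Nadia reaches everyone (king).
Dana cannot reach Farid in two steps.
Farid reaches everyone (king).
Ivan reaches everyone (king).
Hana reaches everyone (king).
Chen cannot reach Ivan in two steps.
Uma cannot reach Farid, Ivan in two steps.
Kings: Nadia, Farid, Ivan, Hana — 4.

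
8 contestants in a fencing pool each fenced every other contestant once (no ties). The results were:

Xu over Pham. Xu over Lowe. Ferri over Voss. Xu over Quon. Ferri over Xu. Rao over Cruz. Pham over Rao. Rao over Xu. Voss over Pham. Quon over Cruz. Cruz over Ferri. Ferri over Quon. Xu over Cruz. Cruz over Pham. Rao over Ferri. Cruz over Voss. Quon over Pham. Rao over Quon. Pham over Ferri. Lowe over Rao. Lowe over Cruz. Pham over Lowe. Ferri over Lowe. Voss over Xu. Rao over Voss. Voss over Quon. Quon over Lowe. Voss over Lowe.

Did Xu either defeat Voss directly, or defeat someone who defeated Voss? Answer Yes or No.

Yes

Xu did not beat Voss directly.
Xu beat Quon, Pham, Lowe, Cruz. Of those, Cruz beat Voss.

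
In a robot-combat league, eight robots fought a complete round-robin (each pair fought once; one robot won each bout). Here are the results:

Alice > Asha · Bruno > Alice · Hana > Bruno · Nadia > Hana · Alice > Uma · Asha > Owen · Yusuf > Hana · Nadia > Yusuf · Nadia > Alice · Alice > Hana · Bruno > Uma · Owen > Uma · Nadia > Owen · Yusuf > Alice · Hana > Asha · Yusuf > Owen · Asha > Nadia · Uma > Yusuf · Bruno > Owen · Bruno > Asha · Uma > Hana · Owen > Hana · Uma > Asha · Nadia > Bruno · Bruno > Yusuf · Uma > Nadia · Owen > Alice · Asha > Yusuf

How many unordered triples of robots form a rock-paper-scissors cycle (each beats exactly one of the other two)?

Win totals: Nadia 5, Bruno 5, Alice 3, Uma 4, Hana 2, Owen 3, Asha 3, Yusuf 3.
A robot with w wins dominates both others in C(w,2) triples; summing gives 10 + 10 + 3 + 6 + 1 + 3 + 3 + 3 = 39 transitive triples.
Total triples C(8,3) = 56, so cyclic triples = 56 − 39 = 17.

17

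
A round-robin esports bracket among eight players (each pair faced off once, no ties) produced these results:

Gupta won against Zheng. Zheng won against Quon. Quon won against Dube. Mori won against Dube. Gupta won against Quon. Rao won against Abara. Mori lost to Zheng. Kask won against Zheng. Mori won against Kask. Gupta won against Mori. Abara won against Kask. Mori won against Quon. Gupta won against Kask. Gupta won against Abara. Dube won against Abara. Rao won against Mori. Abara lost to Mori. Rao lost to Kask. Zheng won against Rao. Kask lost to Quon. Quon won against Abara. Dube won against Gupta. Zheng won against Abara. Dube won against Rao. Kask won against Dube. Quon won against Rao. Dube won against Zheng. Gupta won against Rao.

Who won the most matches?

Win totals: Rao 2, Dube 4, Mori 4, Quon 4, Zheng 4, Gupta 6, Kask 3, Abara 1.
Gupta leads with 6 wins (next highest: 4).

Gupta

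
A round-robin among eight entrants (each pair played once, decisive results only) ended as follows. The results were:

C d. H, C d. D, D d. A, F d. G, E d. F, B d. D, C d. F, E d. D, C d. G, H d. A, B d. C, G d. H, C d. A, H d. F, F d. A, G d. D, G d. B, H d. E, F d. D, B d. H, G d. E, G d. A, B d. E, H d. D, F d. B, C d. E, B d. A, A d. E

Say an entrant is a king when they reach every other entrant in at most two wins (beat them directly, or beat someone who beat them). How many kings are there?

4

A cannot reach B, C, G, H in two steps.
B reaches everyone (king).
C reaches everyone (king).
D cannot reach B, C, F, G, H in two steps.
E cannot reach C, H in two steps.
F reaches everyone (king).
G reaches everyone (king).
H cannot reach C in two steps.
Kings: B, C, F, G — 4.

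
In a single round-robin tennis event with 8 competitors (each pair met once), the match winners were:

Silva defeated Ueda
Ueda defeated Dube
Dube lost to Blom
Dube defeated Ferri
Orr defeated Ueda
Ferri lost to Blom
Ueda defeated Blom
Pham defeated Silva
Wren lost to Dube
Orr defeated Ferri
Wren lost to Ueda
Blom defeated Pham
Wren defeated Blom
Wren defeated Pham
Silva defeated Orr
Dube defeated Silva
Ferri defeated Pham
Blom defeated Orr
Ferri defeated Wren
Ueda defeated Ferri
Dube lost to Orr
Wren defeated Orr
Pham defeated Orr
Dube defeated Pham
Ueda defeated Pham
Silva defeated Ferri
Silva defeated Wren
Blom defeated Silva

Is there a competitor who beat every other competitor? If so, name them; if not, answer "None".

Highest win total is Ueda with 5 (out of 7 possible).
Ueda lost to Silva, Orr, so no competitor went undefeated.

None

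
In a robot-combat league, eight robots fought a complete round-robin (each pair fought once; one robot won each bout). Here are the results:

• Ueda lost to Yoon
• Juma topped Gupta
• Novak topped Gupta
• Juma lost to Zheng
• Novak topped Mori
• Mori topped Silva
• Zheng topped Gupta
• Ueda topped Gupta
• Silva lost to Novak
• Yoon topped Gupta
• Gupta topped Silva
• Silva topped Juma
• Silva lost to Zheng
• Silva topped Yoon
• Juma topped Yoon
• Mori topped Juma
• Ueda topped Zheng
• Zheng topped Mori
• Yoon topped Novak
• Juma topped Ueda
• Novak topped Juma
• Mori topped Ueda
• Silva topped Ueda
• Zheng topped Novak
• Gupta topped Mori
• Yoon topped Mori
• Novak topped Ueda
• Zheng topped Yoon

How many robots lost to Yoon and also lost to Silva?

1

Yoon beat: Mori, Ueda, Gupta, Novak.
Silva beat: Yoon, Juma, Ueda.
Both beat: Ueda — 1.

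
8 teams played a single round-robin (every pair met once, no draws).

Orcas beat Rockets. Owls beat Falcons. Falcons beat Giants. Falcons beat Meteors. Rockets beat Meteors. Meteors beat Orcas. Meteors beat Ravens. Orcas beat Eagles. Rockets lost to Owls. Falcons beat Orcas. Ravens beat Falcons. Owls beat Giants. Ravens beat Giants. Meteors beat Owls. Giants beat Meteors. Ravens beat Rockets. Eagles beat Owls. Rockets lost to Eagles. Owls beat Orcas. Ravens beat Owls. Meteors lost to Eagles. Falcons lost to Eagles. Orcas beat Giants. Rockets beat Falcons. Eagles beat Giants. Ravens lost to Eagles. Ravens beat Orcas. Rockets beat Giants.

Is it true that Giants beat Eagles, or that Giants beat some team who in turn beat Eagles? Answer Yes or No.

No

Giants did not beat Eagles directly.
Giants beat Meteors, but each of them lost to Eagles. No two-step path.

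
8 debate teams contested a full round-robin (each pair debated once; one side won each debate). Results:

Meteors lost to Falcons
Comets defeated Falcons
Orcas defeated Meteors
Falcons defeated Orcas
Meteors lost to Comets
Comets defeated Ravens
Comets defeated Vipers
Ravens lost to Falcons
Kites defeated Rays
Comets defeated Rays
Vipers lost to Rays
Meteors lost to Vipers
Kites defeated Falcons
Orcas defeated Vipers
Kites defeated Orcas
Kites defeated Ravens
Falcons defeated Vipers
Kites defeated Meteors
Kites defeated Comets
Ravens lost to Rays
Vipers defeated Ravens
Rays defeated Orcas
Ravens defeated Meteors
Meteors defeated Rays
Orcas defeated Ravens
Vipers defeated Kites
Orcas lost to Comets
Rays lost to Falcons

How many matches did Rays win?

Rays' results: beat Vipers, Orcas, Ravens; lost to Meteors, Kites, Comets, Falcons.
That is 3 wins.

3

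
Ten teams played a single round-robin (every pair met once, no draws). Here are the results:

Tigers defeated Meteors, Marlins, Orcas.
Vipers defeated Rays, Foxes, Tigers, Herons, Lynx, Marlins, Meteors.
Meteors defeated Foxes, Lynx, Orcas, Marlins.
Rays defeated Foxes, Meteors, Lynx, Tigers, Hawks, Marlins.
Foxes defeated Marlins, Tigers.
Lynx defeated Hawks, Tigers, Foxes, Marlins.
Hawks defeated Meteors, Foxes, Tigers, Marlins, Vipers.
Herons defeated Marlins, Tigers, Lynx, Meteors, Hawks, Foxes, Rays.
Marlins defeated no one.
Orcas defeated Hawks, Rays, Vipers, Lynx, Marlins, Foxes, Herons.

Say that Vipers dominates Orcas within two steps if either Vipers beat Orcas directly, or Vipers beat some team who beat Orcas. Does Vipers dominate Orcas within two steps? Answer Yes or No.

Vipers did not beat Orcas directly.
Vipers beat Lynx, Herons, Tigers, Foxes, Marlins, Rays, Meteors. Of those, Tigers beat Orcas.

Yes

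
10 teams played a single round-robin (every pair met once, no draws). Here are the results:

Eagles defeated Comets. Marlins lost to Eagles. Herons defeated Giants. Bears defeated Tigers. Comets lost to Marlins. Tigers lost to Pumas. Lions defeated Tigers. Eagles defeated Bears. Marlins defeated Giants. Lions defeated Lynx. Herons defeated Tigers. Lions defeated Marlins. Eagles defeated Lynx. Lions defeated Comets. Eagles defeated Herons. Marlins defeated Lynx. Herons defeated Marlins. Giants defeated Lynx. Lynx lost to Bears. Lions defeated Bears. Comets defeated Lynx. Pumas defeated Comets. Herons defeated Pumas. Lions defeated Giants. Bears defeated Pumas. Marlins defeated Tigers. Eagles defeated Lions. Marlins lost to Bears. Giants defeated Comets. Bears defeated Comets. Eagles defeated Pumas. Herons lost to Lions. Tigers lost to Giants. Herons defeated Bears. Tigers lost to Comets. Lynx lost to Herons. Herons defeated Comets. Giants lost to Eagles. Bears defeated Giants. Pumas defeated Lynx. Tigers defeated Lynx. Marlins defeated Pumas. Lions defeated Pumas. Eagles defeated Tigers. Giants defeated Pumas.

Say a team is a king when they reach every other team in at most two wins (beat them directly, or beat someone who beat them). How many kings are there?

Tigers cannot reach Eagles, Herons, Comets, Marlins, Lions, Giants, Pumas, Bears in two steps.
Lynx cannot reach Tigers, Eagles, Herons, Comets, Marlins, Lions, Giants, Pumas, Bears in two steps.
Eagles reaches everyone (king).
Herons cannot reach Eagles, Lions in two steps.
Comets cannot reach Eagles, Herons, Marlins, Lions, Giants, Pumas, Bears in two steps.
Marlins cannot reach Eagles, Herons, Lions, Bears in two steps.
Lions cannot reach Eagles in two steps.
Giants cannot reach Eagles, Herons, Marlins, Lions, Bears in two steps.
Pumas cannot reach Eagles, Herons, Marlins, Lions, Giants, Bears in two steps.
Bears cannot reach Eagles, Herons, Lions in two steps.
Kings: Eagles — 1.

1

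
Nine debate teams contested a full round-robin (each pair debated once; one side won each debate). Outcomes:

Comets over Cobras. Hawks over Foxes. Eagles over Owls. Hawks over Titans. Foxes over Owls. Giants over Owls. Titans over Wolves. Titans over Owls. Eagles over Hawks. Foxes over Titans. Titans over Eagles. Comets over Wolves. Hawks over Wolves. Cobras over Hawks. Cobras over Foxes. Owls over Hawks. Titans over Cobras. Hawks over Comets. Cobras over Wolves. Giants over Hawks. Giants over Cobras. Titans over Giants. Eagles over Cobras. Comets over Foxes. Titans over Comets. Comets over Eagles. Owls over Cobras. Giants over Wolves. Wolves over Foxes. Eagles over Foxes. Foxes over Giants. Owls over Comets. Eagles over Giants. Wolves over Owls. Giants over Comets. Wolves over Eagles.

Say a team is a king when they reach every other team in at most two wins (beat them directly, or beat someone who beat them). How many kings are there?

Foxes reaches everyone (king).
Owls cannot reach Giants in two steps.
Giants reaches everyone (king).
Hawks reaches everyone (king).
Cobras reaches everyone (king).
Eagles reaches everyone (king).
Comets reaches everyone (king).
Wolves reaches everyone (king).
Titans reaches everyone (king).
Kings: Foxes, Giants, Hawks, Cobras, Eagles, Comets, Wolves, Titans — 8.

8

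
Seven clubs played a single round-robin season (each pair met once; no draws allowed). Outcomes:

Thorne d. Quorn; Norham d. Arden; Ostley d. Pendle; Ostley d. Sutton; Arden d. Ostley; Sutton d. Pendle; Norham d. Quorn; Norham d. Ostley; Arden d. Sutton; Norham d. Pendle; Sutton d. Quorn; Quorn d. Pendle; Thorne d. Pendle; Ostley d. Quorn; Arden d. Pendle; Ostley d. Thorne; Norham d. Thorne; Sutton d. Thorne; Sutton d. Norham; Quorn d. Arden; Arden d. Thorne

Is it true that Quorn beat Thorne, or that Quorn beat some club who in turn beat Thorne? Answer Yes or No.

Quorn did not beat Thorne directly.
Quorn beat Arden, Pendle. Of those, Arden beat Thorne.

Yes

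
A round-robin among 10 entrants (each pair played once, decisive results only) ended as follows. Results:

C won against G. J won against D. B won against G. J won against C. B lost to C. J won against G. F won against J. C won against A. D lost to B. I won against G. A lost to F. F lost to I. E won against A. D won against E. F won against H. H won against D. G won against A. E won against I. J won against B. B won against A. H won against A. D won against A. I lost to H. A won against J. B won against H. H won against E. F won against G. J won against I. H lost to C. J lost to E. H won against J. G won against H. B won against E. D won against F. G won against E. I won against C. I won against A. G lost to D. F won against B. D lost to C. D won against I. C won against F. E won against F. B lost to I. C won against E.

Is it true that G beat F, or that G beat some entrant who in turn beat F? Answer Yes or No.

Yes

G did not beat F directly.
G beat A, E, H. Of those, E beat F.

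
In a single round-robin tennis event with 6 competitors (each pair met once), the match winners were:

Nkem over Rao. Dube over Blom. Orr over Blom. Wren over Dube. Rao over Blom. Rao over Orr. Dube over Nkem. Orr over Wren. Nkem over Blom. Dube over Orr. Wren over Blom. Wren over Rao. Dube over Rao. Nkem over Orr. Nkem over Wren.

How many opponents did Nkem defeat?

4

Nkem's results: beat Orr, Wren, Blom, Rao; lost to Dube.
That is 4 wins.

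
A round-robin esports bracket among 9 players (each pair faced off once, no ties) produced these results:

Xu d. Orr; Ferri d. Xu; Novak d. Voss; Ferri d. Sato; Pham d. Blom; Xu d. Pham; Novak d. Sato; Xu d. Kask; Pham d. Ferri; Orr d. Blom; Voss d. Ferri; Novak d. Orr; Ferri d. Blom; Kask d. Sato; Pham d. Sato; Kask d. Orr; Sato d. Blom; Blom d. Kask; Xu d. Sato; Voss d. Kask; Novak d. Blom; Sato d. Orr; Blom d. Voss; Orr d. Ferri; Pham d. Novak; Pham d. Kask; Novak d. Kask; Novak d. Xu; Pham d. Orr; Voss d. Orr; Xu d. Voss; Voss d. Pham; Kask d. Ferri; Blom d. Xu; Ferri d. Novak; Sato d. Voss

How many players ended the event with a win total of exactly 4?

Win totals: Orr 2, Kask 3, Novak 6, Sato 3, Xu 5, Ferri 4, Pham 6, Voss 4, Blom 3.
Exactly 4: Ferri, Voss — 2 players.

2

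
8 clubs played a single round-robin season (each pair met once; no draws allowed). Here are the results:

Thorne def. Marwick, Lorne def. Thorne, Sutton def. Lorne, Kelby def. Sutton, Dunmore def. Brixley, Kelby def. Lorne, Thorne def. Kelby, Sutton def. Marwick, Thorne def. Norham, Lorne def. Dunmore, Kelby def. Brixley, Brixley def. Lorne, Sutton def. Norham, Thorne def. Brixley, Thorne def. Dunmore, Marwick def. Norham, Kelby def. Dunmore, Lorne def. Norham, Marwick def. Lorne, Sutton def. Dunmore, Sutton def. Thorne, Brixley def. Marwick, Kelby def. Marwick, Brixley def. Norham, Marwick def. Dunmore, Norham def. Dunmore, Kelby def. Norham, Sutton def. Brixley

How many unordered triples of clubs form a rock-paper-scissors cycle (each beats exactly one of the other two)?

7

Win totals: Marwick 3, Norham 1, Brixley 3, Dunmore 1, Thorne 5, Kelby 6, Sutton 6, Lorne 3.
A club with w wins dominates both others in C(w,2) triples; summing gives 3 + 0 + 3 + 0 + 10 + 15 + 15 + 3 = 49 transitive triples.
Total triples C(8,3) = 56, so cyclic triples = 56 − 49 = 7.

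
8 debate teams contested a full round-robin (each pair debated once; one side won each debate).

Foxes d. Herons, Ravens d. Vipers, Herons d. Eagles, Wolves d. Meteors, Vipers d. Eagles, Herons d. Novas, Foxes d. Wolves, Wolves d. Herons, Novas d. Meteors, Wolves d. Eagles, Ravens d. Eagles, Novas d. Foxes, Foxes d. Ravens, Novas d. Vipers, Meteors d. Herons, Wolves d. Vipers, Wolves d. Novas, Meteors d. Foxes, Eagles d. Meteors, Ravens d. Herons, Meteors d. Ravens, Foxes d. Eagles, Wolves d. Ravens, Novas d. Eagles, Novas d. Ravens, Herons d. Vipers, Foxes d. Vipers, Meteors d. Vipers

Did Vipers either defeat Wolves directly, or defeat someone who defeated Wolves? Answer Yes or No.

No

Vipers did not beat Wolves directly.
Vipers beat Eagles, but each of them lost to Wolves. No two-step path.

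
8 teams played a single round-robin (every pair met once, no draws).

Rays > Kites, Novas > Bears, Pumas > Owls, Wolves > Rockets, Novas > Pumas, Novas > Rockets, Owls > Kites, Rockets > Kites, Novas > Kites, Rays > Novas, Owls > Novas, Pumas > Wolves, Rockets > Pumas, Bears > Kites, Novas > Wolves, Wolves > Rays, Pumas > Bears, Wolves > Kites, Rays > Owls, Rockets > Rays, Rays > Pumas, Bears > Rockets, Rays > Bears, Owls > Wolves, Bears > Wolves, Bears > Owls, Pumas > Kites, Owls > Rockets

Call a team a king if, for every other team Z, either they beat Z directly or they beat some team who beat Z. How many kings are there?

7

Pumas reaches everyone (king).
Novas reaches everyone (king).
Kites cannot reach Pumas, Novas, Rockets, Owls, Rays, Wolves, Bears in two steps.
Rockets reaches everyone (king).
Owls reaches everyone (king).
Rays reaches everyone (king).
Wolves reaches everyone (king).
Bears reaches everyone (king).
Kings: Pumas, Novas, Rockets, Owls, Rays, Wolves, Bears — 7.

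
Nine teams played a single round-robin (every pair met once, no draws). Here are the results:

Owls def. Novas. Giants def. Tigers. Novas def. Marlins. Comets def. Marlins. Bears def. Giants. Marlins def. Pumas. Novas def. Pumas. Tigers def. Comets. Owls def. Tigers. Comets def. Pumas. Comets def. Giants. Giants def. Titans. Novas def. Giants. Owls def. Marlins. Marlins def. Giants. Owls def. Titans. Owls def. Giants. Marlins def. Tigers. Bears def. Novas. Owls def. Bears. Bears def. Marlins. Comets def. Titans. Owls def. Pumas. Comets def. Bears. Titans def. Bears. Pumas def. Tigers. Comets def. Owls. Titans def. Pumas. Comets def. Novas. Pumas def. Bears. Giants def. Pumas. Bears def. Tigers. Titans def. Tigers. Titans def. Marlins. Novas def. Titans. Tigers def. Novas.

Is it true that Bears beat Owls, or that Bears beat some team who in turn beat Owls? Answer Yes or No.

Bears did not beat Owls directly.
Bears beat Tigers, Novas, Marlins, Giants, but each of them lost to Owls. No two-step path.

No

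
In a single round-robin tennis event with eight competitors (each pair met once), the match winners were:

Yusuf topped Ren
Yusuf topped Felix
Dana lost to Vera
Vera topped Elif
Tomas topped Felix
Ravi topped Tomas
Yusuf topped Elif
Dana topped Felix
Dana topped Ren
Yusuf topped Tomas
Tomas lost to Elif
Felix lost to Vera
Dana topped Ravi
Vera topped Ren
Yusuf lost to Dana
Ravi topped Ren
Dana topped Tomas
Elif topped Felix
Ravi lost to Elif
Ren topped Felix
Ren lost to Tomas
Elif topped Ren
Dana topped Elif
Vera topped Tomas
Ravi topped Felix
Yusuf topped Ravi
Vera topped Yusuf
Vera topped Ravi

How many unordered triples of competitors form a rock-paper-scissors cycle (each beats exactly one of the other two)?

Win totals: Ravi 3, Yusuf 5, Tomas 2, Elif 4, Ren 1, Dana 6, Felix 0, Vera 7.
A competitor with w wins dominates both others in C(w,2) triples; summing gives 3 + 10 + 1 + 6 + 0 + 15 + 0 + 21 = 56 transitive triples.
Total triples C(8,3) = 56, so cyclic triples = 56 − 56 = 0.

0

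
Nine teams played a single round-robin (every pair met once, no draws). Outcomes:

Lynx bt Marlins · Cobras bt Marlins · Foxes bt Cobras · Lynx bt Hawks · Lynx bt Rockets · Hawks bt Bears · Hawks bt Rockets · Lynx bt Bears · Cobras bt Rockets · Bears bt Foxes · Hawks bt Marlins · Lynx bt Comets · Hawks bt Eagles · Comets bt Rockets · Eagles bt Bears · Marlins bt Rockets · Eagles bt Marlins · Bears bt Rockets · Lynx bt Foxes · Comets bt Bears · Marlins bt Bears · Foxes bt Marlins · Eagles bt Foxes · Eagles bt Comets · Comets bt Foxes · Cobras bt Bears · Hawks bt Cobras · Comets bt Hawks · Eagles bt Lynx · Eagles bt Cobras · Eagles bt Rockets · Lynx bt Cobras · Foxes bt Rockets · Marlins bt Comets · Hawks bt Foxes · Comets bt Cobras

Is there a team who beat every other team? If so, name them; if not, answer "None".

Highest win total is Lynx with 7 (out of 8 possible).
Lynx lost to Eagles, so no team went undefeated.

None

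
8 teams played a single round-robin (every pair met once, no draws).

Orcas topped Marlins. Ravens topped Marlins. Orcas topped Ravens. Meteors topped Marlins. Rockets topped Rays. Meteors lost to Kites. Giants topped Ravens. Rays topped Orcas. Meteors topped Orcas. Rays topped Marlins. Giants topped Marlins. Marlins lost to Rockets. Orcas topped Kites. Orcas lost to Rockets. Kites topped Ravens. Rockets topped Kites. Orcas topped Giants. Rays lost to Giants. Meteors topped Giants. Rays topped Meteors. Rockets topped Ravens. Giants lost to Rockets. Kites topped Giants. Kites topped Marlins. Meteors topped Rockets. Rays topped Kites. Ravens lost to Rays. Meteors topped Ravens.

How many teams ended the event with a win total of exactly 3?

1

Win totals: Meteors 5, Marlins 0, Orcas 4, Kites 4, Rockets 6, Ravens 1, Giants 3, Rays 5.
Exactly 3: Giants — 1 team.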